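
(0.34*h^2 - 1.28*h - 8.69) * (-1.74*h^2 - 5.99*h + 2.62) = -0.5916*h^4 + 0.190599999999999*h^3 + 23.6786*h^2 + 48.6995*h - 22.7678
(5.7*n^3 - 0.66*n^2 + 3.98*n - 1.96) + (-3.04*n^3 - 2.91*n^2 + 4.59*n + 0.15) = 2.66*n^3 - 3.57*n^2 + 8.57*n - 1.81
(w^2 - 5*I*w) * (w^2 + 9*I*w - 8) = w^4 + 4*I*w^3 + 37*w^2 + 40*I*w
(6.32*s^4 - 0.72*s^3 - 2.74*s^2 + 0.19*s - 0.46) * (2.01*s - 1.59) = 12.7032*s^5 - 11.496*s^4 - 4.3626*s^3 + 4.7385*s^2 - 1.2267*s + 0.7314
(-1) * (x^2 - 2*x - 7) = -x^2 + 2*x + 7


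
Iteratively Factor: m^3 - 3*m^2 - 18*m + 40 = (m + 4)*(m^2 - 7*m + 10) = (m - 2)*(m + 4)*(m - 5)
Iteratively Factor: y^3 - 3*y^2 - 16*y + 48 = (y + 4)*(y^2 - 7*y + 12) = (y - 3)*(y + 4)*(y - 4)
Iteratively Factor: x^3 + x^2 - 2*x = (x - 1)*(x^2 + 2*x) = x*(x - 1)*(x + 2)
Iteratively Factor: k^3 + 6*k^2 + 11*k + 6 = (k + 3)*(k^2 + 3*k + 2) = (k + 2)*(k + 3)*(k + 1)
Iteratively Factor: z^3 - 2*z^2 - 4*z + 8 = (z + 2)*(z^2 - 4*z + 4) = (z - 2)*(z + 2)*(z - 2)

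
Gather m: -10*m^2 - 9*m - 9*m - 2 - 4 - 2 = -10*m^2 - 18*m - 8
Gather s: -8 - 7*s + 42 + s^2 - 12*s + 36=s^2 - 19*s + 70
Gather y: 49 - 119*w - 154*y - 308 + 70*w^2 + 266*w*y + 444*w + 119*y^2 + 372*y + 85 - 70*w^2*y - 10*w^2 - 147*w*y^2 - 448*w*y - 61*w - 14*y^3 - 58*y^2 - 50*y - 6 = 60*w^2 + 264*w - 14*y^3 + y^2*(61 - 147*w) + y*(-70*w^2 - 182*w + 168) - 180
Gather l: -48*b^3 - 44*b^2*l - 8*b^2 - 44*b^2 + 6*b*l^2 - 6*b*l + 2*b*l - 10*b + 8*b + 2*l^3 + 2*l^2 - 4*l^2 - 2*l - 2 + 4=-48*b^3 - 52*b^2 - 2*b + 2*l^3 + l^2*(6*b - 2) + l*(-44*b^2 - 4*b - 2) + 2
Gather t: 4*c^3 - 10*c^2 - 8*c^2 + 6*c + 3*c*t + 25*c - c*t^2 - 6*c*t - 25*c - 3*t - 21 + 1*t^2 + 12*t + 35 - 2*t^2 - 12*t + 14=4*c^3 - 18*c^2 + 6*c + t^2*(-c - 1) + t*(-3*c - 3) + 28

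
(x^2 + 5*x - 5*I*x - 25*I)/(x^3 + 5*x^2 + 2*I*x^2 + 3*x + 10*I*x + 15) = (x - 5*I)/(x^2 + 2*I*x + 3)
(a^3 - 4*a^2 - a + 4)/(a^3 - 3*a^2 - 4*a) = (a - 1)/a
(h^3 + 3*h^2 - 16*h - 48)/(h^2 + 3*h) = h - 16/h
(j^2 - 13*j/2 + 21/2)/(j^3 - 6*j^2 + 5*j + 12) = (j - 7/2)/(j^2 - 3*j - 4)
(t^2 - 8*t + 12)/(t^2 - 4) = (t - 6)/(t + 2)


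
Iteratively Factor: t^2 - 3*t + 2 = (t - 1)*(t - 2)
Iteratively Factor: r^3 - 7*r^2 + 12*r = (r)*(r^2 - 7*r + 12) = r*(r - 3)*(r - 4)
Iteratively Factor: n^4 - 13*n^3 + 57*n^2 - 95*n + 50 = (n - 5)*(n^3 - 8*n^2 + 17*n - 10) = (n - 5)*(n - 1)*(n^2 - 7*n + 10) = (n - 5)*(n - 2)*(n - 1)*(n - 5)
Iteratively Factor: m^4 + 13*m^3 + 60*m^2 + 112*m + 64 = (m + 4)*(m^3 + 9*m^2 + 24*m + 16) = (m + 4)^2*(m^2 + 5*m + 4) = (m + 4)^3*(m + 1)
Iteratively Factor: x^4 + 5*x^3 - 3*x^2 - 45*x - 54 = (x + 3)*(x^3 + 2*x^2 - 9*x - 18) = (x + 3)^2*(x^2 - x - 6) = (x - 3)*(x + 3)^2*(x + 2)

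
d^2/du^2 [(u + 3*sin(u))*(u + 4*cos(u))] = -3*u*sin(u) - 4*u*cos(u) - 8*sin(u) - 24*sin(2*u) + 6*cos(u) + 2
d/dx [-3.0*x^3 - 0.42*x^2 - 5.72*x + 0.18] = -9.0*x^2 - 0.84*x - 5.72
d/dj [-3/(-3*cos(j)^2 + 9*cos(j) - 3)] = (2*cos(j) - 3)*sin(j)/(cos(j)^2 - 3*cos(j) + 1)^2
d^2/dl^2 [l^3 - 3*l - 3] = 6*l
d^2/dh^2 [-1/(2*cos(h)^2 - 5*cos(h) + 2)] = (-16*sin(h)^4 + 17*sin(h)^2 - 95*cos(h)/2 + 15*cos(3*h)/2 + 41)/(2*sin(h)^2 + 5*cos(h) - 4)^3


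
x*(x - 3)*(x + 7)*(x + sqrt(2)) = x^4 + sqrt(2)*x^3 + 4*x^3 - 21*x^2 + 4*sqrt(2)*x^2 - 21*sqrt(2)*x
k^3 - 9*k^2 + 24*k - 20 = (k - 5)*(k - 2)^2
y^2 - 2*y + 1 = (y - 1)^2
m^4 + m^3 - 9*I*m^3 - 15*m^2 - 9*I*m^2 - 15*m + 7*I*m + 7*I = (m + 1)*(m - 7*I)*(m - I)^2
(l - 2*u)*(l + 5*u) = l^2 + 3*l*u - 10*u^2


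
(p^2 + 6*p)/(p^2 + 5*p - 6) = p/(p - 1)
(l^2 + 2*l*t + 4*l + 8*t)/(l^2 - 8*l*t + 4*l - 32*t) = (-l - 2*t)/(-l + 8*t)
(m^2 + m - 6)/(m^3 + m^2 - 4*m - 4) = (m + 3)/(m^2 + 3*m + 2)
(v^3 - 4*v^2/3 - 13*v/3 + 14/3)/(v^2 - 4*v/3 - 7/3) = (v^2 + v - 2)/(v + 1)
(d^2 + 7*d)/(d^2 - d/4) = 4*(d + 7)/(4*d - 1)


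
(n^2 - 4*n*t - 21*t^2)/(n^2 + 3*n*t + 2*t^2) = (n^2 - 4*n*t - 21*t^2)/(n^2 + 3*n*t + 2*t^2)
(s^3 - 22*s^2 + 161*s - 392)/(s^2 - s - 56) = (s^2 - 14*s + 49)/(s + 7)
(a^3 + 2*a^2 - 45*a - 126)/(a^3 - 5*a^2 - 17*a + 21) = (a + 6)/(a - 1)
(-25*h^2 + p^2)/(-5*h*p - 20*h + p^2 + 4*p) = (5*h + p)/(p + 4)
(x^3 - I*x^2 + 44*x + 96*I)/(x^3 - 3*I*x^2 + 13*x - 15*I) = (x^2 - 4*I*x + 32)/(x^2 - 6*I*x - 5)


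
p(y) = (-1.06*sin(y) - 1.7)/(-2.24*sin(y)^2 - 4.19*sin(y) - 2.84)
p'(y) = (4.48*sin(y)*cos(y) + 4.19*cos(y))*(-1.06*sin(y) - 1.7)/(-2.24*sin(y)^2 - 4.19*sin(y) - 2.84)^2 - 1.06*cos(y)/(-2.24*sin(y)^2 - 4.19*sin(y) - 2.84) = (-7.616*sin(y) + 1.1872*cos(2*y) - 5.2998)*cos(y)/(2.24*sin(y)^2 + 4.19*sin(y) + 2.84)^2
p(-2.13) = 0.89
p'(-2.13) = -0.42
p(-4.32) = 0.31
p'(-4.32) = 0.07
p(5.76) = 0.90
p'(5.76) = -0.46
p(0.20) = 0.51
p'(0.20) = -0.40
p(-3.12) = 0.61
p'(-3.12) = 0.52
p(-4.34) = 0.31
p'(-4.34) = 0.06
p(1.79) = 0.30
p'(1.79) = 0.04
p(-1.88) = 0.78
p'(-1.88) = -0.39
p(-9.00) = 0.85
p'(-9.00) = 0.56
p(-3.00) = 0.68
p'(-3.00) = 0.58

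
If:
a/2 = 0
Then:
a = 0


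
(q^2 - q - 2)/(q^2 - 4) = (q + 1)/(q + 2)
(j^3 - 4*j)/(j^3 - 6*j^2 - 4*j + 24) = j/(j - 6)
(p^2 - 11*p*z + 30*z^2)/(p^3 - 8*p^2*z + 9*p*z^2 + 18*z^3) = (-p + 5*z)/(-p^2 + 2*p*z + 3*z^2)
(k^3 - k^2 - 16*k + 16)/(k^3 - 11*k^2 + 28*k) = (k^2 + 3*k - 4)/(k*(k - 7))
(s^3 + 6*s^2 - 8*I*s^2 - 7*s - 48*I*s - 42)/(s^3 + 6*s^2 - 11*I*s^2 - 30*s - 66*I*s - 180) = (s^2 - 8*I*s - 7)/(s^2 - 11*I*s - 30)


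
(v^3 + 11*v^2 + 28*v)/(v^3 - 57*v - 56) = v*(v + 4)/(v^2 - 7*v - 8)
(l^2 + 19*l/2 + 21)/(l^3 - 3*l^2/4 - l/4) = 2*(2*l^2 + 19*l + 42)/(l*(4*l^2 - 3*l - 1))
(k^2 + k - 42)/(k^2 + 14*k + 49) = (k - 6)/(k + 7)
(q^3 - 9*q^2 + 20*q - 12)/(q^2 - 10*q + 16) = (q^2 - 7*q + 6)/(q - 8)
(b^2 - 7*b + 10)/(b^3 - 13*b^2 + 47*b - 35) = (b - 2)/(b^2 - 8*b + 7)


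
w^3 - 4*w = w*(w - 2)*(w + 2)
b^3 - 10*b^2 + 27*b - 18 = (b - 6)*(b - 3)*(b - 1)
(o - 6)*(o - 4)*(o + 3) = o^3 - 7*o^2 - 6*o + 72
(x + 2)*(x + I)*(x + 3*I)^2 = x^4 + 2*x^3 + 7*I*x^3 - 15*x^2 + 14*I*x^2 - 30*x - 9*I*x - 18*I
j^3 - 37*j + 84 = (j - 4)*(j - 3)*(j + 7)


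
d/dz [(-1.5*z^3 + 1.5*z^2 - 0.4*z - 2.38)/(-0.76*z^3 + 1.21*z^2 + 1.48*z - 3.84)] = (-4.44089209850063e-16*z^5 - 0.675*z^4 - 5.048*z^3 + 14.5576*z^2 - 5.7604*z + 5.0584)/(0.5776*z^6 - 1.8392*z^5 - 0.7855*z^4 + 9.4184*z^3 - 7.1024*z^2 - 11.3664*z + 14.7456)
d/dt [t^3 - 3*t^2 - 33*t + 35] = 3*t^2 - 6*t - 33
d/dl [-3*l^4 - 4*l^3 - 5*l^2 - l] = -12*l^3 - 12*l^2 - 10*l - 1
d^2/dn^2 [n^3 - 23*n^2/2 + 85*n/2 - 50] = 6*n - 23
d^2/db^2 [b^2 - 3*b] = 2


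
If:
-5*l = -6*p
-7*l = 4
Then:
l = -4/7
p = -10/21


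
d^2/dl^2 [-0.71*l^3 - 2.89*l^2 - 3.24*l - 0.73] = -4.26*l - 5.78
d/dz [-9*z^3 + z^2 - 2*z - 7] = -27*z^2 + 2*z - 2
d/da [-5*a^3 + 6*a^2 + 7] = 3*a*(4 - 5*a)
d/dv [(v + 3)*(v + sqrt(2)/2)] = 2*v + sqrt(2)/2 + 3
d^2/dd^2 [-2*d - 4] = 0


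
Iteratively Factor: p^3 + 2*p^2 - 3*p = (p)*(p^2 + 2*p - 3) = p*(p + 3)*(p - 1)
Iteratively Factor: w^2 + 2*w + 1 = (w + 1)*(w + 1)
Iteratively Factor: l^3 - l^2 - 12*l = (l)*(l^2 - l - 12) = l*(l + 3)*(l - 4)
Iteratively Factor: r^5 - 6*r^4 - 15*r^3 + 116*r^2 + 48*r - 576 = (r + 3)*(r^4 - 9*r^3 + 12*r^2 + 80*r - 192) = (r - 4)*(r + 3)*(r^3 - 5*r^2 - 8*r + 48) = (r - 4)^2*(r + 3)*(r^2 - r - 12) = (r - 4)^2*(r + 3)^2*(r - 4)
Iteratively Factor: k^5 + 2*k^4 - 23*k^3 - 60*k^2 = (k - 5)*(k^4 + 7*k^3 + 12*k^2) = k*(k - 5)*(k^3 + 7*k^2 + 12*k) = k*(k - 5)*(k + 4)*(k^2 + 3*k) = k^2*(k - 5)*(k + 4)*(k + 3)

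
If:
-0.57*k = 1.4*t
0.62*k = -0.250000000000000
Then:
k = -0.40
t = 0.16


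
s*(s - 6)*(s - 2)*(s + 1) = s^4 - 7*s^3 + 4*s^2 + 12*s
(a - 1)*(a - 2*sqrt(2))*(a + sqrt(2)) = a^3 - sqrt(2)*a^2 - a^2 - 4*a + sqrt(2)*a + 4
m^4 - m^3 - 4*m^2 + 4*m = m*(m - 2)*(m - 1)*(m + 2)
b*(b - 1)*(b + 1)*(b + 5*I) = b^4 + 5*I*b^3 - b^2 - 5*I*b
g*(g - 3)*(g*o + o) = g^3*o - 2*g^2*o - 3*g*o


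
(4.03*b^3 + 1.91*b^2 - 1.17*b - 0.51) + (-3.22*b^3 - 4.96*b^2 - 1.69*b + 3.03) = 0.81*b^3 - 3.05*b^2 - 2.86*b + 2.52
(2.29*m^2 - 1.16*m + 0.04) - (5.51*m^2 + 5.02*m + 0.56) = -3.22*m^2 - 6.18*m - 0.52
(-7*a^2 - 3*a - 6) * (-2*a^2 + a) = 14*a^4 - a^3 + 9*a^2 - 6*a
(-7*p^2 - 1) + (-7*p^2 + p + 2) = -14*p^2 + p + 1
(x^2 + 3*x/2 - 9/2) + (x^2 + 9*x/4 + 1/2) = 2*x^2 + 15*x/4 - 4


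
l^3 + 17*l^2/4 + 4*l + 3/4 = (l + 1/4)*(l + 1)*(l + 3)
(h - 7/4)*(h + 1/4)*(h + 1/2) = h^3 - h^2 - 19*h/16 - 7/32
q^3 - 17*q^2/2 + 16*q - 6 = (q - 6)*(q - 2)*(q - 1/2)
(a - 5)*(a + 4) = a^2 - a - 20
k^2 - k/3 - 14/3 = (k - 7/3)*(k + 2)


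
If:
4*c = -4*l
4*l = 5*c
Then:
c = 0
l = 0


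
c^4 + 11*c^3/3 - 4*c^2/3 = c^2*(c - 1/3)*(c + 4)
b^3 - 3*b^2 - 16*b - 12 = (b - 6)*(b + 1)*(b + 2)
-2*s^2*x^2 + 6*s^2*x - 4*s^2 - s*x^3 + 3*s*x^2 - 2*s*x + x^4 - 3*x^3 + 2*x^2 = (-2*s + x)*(s + x)*(x - 2)*(x - 1)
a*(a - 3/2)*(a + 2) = a^3 + a^2/2 - 3*a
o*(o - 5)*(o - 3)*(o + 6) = o^4 - 2*o^3 - 33*o^2 + 90*o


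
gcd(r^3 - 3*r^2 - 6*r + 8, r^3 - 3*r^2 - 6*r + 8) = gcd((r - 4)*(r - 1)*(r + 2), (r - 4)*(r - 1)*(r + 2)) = r^3 - 3*r^2 - 6*r + 8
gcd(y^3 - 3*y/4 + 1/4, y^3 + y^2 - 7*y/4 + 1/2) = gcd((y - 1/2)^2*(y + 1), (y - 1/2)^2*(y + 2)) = y^2 - y + 1/4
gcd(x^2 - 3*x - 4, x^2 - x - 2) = x + 1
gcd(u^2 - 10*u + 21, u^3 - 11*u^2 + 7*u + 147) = u - 7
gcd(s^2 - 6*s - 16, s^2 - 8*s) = s - 8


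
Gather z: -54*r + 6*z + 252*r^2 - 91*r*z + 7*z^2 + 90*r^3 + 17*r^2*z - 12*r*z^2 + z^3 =90*r^3 + 252*r^2 - 54*r + z^3 + z^2*(7 - 12*r) + z*(17*r^2 - 91*r + 6)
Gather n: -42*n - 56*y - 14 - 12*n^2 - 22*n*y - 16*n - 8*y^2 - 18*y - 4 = -12*n^2 + n*(-22*y - 58) - 8*y^2 - 74*y - 18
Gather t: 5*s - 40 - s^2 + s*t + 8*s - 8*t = -s^2 + 13*s + t*(s - 8) - 40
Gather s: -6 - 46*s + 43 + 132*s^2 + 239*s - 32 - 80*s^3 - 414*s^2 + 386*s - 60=-80*s^3 - 282*s^2 + 579*s - 55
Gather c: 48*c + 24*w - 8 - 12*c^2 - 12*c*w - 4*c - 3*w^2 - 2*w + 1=-12*c^2 + c*(44 - 12*w) - 3*w^2 + 22*w - 7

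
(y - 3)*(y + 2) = y^2 - y - 6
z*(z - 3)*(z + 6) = z^3 + 3*z^2 - 18*z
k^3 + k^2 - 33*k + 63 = (k - 3)^2*(k + 7)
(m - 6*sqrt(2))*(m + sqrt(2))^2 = m^3 - 4*sqrt(2)*m^2 - 22*m - 12*sqrt(2)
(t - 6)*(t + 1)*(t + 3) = t^3 - 2*t^2 - 21*t - 18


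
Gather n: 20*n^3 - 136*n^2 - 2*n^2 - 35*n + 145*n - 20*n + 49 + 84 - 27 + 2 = 20*n^3 - 138*n^2 + 90*n + 108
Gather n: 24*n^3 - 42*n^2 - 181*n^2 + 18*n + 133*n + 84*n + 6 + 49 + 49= 24*n^3 - 223*n^2 + 235*n + 104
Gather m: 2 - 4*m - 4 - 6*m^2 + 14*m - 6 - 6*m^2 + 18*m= -12*m^2 + 28*m - 8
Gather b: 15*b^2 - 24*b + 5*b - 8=15*b^2 - 19*b - 8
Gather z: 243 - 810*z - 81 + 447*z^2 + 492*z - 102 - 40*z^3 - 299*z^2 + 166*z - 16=-40*z^3 + 148*z^2 - 152*z + 44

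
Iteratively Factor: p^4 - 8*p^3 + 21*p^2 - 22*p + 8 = (p - 4)*(p^3 - 4*p^2 + 5*p - 2) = (p - 4)*(p - 1)*(p^2 - 3*p + 2) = (p - 4)*(p - 2)*(p - 1)*(p - 1)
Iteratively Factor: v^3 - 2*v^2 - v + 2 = (v + 1)*(v^2 - 3*v + 2) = (v - 1)*(v + 1)*(v - 2)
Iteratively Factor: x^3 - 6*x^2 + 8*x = (x - 2)*(x^2 - 4*x) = (x - 4)*(x - 2)*(x)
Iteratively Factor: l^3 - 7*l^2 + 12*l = (l - 3)*(l^2 - 4*l) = (l - 4)*(l - 3)*(l)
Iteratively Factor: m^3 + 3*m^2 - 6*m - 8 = (m - 2)*(m^2 + 5*m + 4) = (m - 2)*(m + 1)*(m + 4)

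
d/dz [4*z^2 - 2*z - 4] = 8*z - 2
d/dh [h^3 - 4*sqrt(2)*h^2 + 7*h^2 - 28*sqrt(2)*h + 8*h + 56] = 3*h^2 - 8*sqrt(2)*h + 14*h - 28*sqrt(2) + 8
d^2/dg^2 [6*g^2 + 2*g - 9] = 12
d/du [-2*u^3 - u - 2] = -6*u^2 - 1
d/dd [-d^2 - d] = -2*d - 1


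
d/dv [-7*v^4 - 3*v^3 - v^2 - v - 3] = -28*v^3 - 9*v^2 - 2*v - 1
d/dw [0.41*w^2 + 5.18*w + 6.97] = 0.82*w + 5.18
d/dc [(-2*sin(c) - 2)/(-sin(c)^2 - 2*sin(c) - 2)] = -2*(sin(c) + 2)*sin(c)*cos(c)/(sin(c)^2 + 2*sin(c) + 2)^2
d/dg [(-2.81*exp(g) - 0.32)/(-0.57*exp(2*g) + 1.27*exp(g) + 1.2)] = (-(1.14*exp(g) - 1.27)*(2.81*exp(g) + 0.32) + 1.6017*exp(2*g) - 3.5687*exp(g) - 3.372)*exp(g)/(-0.57*exp(2*g) + 1.27*exp(g) + 1.2)^2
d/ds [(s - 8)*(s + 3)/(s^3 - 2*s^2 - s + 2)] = ((s - 8)*(s + 3)*(-3*s^2 + 4*s + 1) + (2*s - 5)*(s^3 - 2*s^2 - s + 2))/(s^3 - 2*s^2 - s + 2)^2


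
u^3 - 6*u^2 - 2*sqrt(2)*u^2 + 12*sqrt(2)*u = u*(u - 6)*(u - 2*sqrt(2))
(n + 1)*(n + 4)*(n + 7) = n^3 + 12*n^2 + 39*n + 28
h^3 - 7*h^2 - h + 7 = (h - 7)*(h - 1)*(h + 1)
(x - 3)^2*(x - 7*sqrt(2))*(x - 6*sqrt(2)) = x^4 - 13*sqrt(2)*x^3 - 6*x^3 + 93*x^2 + 78*sqrt(2)*x^2 - 504*x - 117*sqrt(2)*x + 756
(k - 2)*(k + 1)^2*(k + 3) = k^4 + 3*k^3 - 3*k^2 - 11*k - 6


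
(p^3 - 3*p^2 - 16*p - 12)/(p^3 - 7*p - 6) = (p - 6)/(p - 3)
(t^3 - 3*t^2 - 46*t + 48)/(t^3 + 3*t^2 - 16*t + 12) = (t - 8)/(t - 2)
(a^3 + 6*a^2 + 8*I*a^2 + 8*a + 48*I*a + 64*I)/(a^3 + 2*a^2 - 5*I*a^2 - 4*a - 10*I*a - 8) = (a^2 + a*(4 + 8*I) + 32*I)/(a^2 - 5*I*a - 4)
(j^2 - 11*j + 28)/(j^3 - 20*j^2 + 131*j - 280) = (j - 4)/(j^2 - 13*j + 40)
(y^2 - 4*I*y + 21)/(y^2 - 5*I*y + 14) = (y + 3*I)/(y + 2*I)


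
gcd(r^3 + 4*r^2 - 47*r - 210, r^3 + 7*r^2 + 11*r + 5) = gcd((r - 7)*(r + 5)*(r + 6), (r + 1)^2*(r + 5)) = r + 5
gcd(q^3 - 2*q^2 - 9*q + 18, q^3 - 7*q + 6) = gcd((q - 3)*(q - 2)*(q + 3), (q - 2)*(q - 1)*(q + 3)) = q^2 + q - 6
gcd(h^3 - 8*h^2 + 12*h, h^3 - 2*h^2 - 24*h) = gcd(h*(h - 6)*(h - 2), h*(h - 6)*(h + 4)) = h^2 - 6*h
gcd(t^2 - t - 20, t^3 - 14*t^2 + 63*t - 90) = t - 5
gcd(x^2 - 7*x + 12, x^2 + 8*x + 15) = 1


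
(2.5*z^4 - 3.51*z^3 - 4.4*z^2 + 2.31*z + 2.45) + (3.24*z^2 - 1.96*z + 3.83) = 2.5*z^4 - 3.51*z^3 - 1.16*z^2 + 0.35*z + 6.28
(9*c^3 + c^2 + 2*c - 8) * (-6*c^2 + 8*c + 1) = -54*c^5 + 66*c^4 + 5*c^3 + 65*c^2 - 62*c - 8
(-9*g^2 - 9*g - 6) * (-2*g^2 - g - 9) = 18*g^4 + 27*g^3 + 102*g^2 + 87*g + 54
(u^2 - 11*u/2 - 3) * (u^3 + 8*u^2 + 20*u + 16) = u^5 + 5*u^4/2 - 27*u^3 - 118*u^2 - 148*u - 48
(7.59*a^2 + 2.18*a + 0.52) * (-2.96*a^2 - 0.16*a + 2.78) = -22.4664*a^4 - 7.6672*a^3 + 19.2122*a^2 + 5.9772*a + 1.4456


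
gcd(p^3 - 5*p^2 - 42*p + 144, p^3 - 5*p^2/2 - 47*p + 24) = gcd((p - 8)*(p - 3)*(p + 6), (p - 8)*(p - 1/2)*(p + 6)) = p^2 - 2*p - 48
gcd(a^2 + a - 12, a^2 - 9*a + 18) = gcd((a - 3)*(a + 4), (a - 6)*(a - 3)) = a - 3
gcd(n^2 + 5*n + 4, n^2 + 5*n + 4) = n^2 + 5*n + 4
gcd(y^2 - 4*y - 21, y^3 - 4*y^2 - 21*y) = y^2 - 4*y - 21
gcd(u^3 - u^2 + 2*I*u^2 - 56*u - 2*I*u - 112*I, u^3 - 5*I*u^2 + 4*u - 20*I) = u + 2*I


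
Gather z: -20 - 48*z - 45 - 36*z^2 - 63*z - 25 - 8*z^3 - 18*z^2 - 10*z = -8*z^3 - 54*z^2 - 121*z - 90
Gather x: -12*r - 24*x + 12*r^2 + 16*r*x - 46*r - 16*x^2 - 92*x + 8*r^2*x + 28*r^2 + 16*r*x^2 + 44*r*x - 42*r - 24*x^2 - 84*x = 40*r^2 - 100*r + x^2*(16*r - 40) + x*(8*r^2 + 60*r - 200)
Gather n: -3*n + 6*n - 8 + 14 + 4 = 3*n + 10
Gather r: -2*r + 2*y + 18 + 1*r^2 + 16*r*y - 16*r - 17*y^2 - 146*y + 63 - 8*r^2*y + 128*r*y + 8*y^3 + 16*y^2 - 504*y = r^2*(1 - 8*y) + r*(144*y - 18) + 8*y^3 - y^2 - 648*y + 81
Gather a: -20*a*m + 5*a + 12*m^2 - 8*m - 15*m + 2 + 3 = a*(5 - 20*m) + 12*m^2 - 23*m + 5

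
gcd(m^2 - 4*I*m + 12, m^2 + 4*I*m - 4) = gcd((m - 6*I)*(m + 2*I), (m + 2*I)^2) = m + 2*I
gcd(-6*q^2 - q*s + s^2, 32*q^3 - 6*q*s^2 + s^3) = 2*q + s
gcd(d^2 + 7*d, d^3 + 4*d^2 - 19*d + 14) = d + 7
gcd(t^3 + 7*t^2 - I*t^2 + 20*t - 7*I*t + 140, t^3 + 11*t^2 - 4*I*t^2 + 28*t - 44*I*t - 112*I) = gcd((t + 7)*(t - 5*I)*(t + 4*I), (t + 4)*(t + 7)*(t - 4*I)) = t + 7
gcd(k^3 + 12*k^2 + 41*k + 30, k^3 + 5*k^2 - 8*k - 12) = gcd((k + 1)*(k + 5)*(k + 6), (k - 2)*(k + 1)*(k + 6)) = k^2 + 7*k + 6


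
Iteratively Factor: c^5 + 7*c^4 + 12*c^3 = (c)*(c^4 + 7*c^3 + 12*c^2) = c^2*(c^3 + 7*c^2 + 12*c) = c^3*(c^2 + 7*c + 12) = c^3*(c + 4)*(c + 3)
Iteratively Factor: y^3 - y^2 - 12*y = (y + 3)*(y^2 - 4*y) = (y - 4)*(y + 3)*(y)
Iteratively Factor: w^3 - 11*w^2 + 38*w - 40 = (w - 2)*(w^2 - 9*w + 20) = (w - 4)*(w - 2)*(w - 5)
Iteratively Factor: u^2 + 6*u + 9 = (u + 3)*(u + 3)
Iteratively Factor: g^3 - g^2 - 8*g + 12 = (g - 2)*(g^2 + g - 6) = (g - 2)^2*(g + 3)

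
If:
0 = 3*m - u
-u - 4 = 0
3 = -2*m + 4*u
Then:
No Solution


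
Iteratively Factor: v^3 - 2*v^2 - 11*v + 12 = (v - 1)*(v^2 - v - 12) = (v - 1)*(v + 3)*(v - 4)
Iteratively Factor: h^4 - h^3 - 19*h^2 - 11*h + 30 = (h + 2)*(h^3 - 3*h^2 - 13*h + 15) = (h + 2)*(h + 3)*(h^2 - 6*h + 5) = (h - 5)*(h + 2)*(h + 3)*(h - 1)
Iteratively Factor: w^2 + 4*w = (w + 4)*(w)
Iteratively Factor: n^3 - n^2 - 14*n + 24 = (n + 4)*(n^2 - 5*n + 6) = (n - 2)*(n + 4)*(n - 3)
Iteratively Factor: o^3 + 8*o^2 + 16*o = (o)*(o^2 + 8*o + 16) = o*(o + 4)*(o + 4)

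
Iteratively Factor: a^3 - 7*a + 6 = (a - 2)*(a^2 + 2*a - 3) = (a - 2)*(a - 1)*(a + 3)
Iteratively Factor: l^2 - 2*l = (l)*(l - 2)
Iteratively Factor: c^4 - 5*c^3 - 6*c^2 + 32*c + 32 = (c + 1)*(c^3 - 6*c^2 + 32) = (c - 4)*(c + 1)*(c^2 - 2*c - 8) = (c - 4)^2*(c + 1)*(c + 2)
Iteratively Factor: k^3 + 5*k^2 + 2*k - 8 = (k - 1)*(k^2 + 6*k + 8) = (k - 1)*(k + 2)*(k + 4)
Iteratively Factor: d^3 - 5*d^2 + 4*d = (d - 1)*(d^2 - 4*d) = d*(d - 1)*(d - 4)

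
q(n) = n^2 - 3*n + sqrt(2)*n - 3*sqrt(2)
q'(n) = 2*n - 3 + sqrt(2)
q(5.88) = 21.01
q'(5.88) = 10.17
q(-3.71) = 15.40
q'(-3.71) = -9.01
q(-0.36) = -3.54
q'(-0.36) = -2.31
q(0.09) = -4.38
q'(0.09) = -1.41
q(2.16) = -3.00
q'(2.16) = 2.73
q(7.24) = 36.69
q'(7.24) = 12.89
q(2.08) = -3.21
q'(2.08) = 2.57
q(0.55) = -4.81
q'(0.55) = -0.49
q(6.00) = 22.24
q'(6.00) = 10.41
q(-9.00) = 91.03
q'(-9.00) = -19.59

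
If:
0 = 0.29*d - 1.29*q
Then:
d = 4.44827586206897*q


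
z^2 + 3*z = z*(z + 3)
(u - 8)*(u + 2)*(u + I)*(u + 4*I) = u^4 - 6*u^3 + 5*I*u^3 - 20*u^2 - 30*I*u^2 + 24*u - 80*I*u + 64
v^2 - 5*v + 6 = (v - 3)*(v - 2)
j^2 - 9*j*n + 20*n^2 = (j - 5*n)*(j - 4*n)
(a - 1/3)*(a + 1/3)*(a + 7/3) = a^3 + 7*a^2/3 - a/9 - 7/27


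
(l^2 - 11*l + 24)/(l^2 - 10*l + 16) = (l - 3)/(l - 2)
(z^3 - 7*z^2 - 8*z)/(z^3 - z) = (z - 8)/(z - 1)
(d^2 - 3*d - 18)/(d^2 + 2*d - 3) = (d - 6)/(d - 1)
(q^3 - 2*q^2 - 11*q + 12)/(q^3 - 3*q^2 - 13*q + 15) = (q - 4)/(q - 5)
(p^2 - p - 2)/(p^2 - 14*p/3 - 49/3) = 3*(-p^2 + p + 2)/(-3*p^2 + 14*p + 49)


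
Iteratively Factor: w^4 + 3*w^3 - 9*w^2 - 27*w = (w + 3)*(w^3 - 9*w) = w*(w + 3)*(w^2 - 9) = w*(w + 3)^2*(w - 3)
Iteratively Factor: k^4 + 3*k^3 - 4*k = (k)*(k^3 + 3*k^2 - 4) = k*(k - 1)*(k^2 + 4*k + 4) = k*(k - 1)*(k + 2)*(k + 2)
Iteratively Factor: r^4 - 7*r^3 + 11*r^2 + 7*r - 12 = (r - 3)*(r^3 - 4*r^2 - r + 4) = (r - 3)*(r - 1)*(r^2 - 3*r - 4) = (r - 3)*(r - 1)*(r + 1)*(r - 4)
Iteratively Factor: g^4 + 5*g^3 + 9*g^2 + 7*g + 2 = (g + 1)*(g^3 + 4*g^2 + 5*g + 2) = (g + 1)^2*(g^2 + 3*g + 2) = (g + 1)^2*(g + 2)*(g + 1)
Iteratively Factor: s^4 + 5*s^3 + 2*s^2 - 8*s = (s - 1)*(s^3 + 6*s^2 + 8*s) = (s - 1)*(s + 2)*(s^2 + 4*s) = s*(s - 1)*(s + 2)*(s + 4)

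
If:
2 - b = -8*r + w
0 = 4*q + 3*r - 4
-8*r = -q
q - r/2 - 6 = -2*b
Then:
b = 18/7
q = 32/35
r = 4/35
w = 12/35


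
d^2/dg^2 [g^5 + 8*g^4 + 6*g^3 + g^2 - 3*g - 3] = 20*g^3 + 96*g^2 + 36*g + 2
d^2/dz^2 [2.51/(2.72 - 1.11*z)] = -6.185142/(1.11*z - 2.72)^3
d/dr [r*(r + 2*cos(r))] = -2*r*sin(r) + 2*r + 2*cos(r)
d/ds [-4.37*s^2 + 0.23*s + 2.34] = 0.23 - 8.74*s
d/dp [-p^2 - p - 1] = -2*p - 1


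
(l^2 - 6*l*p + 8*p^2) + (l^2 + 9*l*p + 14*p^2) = 2*l^2 + 3*l*p + 22*p^2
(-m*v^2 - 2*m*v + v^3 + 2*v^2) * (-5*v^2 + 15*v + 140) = 5*m*v^4 - 5*m*v^3 - 170*m*v^2 - 280*m*v - 5*v^5 + 5*v^4 + 170*v^3 + 280*v^2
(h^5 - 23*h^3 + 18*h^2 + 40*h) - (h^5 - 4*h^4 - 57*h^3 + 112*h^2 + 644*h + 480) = 4*h^4 + 34*h^3 - 94*h^2 - 604*h - 480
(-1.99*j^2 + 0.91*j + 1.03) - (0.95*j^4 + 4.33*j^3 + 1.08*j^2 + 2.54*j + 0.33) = -0.95*j^4 - 4.33*j^3 - 3.07*j^2 - 1.63*j + 0.7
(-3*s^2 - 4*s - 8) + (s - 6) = -3*s^2 - 3*s - 14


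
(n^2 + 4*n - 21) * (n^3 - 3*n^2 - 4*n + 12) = n^5 + n^4 - 37*n^3 + 59*n^2 + 132*n - 252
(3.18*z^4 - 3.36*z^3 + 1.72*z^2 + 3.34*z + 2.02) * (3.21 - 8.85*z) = -28.143*z^5 + 39.9438*z^4 - 26.0076*z^3 - 24.0378*z^2 - 7.1556*z + 6.4842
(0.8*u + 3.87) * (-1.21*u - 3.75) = -0.968*u^2 - 7.6827*u - 14.5125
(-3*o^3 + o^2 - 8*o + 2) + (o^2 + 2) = -3*o^3 + 2*o^2 - 8*o + 4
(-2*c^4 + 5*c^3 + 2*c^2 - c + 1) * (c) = -2*c^5 + 5*c^4 + 2*c^3 - c^2 + c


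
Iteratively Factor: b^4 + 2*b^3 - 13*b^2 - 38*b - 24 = (b + 3)*(b^3 - b^2 - 10*b - 8) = (b + 2)*(b + 3)*(b^2 - 3*b - 4) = (b + 1)*(b + 2)*(b + 3)*(b - 4)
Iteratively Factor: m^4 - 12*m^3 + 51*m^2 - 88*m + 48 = (m - 4)*(m^3 - 8*m^2 + 19*m - 12) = (m - 4)^2*(m^2 - 4*m + 3) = (m - 4)^2*(m - 1)*(m - 3)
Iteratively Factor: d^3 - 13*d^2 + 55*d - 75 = (d - 5)*(d^2 - 8*d + 15) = (d - 5)*(d - 3)*(d - 5)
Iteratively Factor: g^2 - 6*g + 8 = (g - 4)*(g - 2)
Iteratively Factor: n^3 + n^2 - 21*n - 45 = (n - 5)*(n^2 + 6*n + 9) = (n - 5)*(n + 3)*(n + 3)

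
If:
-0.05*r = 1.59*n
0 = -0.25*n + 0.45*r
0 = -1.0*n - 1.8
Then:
No Solution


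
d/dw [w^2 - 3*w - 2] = 2*w - 3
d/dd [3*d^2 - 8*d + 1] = 6*d - 8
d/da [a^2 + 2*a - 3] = 2*a + 2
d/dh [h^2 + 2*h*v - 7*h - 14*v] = 2*h + 2*v - 7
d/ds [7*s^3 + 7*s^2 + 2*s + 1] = 21*s^2 + 14*s + 2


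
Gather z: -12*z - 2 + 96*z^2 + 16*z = 96*z^2 + 4*z - 2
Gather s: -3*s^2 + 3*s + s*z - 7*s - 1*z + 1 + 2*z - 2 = -3*s^2 + s*(z - 4) + z - 1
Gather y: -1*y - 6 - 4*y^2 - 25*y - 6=-4*y^2 - 26*y - 12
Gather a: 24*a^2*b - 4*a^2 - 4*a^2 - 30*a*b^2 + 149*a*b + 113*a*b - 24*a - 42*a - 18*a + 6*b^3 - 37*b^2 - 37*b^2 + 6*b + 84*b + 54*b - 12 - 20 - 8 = a^2*(24*b - 8) + a*(-30*b^2 + 262*b - 84) + 6*b^3 - 74*b^2 + 144*b - 40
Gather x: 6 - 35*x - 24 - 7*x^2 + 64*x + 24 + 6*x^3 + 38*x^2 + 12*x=6*x^3 + 31*x^2 + 41*x + 6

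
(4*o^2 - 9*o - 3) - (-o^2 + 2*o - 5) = 5*o^2 - 11*o + 2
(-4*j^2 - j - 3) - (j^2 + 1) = -5*j^2 - j - 4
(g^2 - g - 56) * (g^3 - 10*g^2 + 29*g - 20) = g^5 - 11*g^4 - 17*g^3 + 511*g^2 - 1604*g + 1120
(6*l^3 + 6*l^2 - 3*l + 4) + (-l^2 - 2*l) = 6*l^3 + 5*l^2 - 5*l + 4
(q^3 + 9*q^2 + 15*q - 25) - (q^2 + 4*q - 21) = q^3 + 8*q^2 + 11*q - 4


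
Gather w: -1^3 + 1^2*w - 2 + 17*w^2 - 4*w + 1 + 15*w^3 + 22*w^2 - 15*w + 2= 15*w^3 + 39*w^2 - 18*w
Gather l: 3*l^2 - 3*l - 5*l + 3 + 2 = 3*l^2 - 8*l + 5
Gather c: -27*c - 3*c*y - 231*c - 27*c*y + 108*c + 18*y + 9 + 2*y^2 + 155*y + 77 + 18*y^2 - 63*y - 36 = c*(-30*y - 150) + 20*y^2 + 110*y + 50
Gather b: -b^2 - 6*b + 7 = -b^2 - 6*b + 7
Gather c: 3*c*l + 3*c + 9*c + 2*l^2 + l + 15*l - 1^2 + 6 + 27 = c*(3*l + 12) + 2*l^2 + 16*l + 32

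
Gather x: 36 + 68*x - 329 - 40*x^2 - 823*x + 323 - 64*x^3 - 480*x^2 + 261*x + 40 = -64*x^3 - 520*x^2 - 494*x + 70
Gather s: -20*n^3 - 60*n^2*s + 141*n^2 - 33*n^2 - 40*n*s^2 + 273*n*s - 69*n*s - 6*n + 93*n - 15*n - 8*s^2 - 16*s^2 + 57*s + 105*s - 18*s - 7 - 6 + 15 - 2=-20*n^3 + 108*n^2 + 72*n + s^2*(-40*n - 24) + s*(-60*n^2 + 204*n + 144)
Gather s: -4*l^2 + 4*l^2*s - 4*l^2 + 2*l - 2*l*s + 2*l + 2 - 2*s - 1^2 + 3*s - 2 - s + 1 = -8*l^2 + 4*l + s*(4*l^2 - 2*l)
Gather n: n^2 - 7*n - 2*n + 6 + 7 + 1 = n^2 - 9*n + 14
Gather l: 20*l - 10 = 20*l - 10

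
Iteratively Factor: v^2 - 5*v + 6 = (v - 2)*(v - 3)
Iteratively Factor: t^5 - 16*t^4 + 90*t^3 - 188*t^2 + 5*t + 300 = (t - 4)*(t^4 - 12*t^3 + 42*t^2 - 20*t - 75) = (t - 4)*(t + 1)*(t^3 - 13*t^2 + 55*t - 75) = (t - 5)*(t - 4)*(t + 1)*(t^2 - 8*t + 15) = (t - 5)^2*(t - 4)*(t + 1)*(t - 3)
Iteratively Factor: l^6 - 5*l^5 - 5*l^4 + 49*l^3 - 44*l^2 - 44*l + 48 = (l - 2)*(l^5 - 3*l^4 - 11*l^3 + 27*l^2 + 10*l - 24) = (l - 2)*(l + 3)*(l^4 - 6*l^3 + 7*l^2 + 6*l - 8) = (l - 2)^2*(l + 3)*(l^3 - 4*l^2 - l + 4) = (l - 2)^2*(l + 1)*(l + 3)*(l^2 - 5*l + 4) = (l - 4)*(l - 2)^2*(l + 1)*(l + 3)*(l - 1)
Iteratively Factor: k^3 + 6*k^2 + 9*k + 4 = (k + 1)*(k^2 + 5*k + 4) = (k + 1)*(k + 4)*(k + 1)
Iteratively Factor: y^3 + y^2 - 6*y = (y + 3)*(y^2 - 2*y) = y*(y + 3)*(y - 2)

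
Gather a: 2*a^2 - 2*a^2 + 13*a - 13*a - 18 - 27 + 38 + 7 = 0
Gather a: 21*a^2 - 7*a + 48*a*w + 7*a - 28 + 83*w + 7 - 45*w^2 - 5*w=21*a^2 + 48*a*w - 45*w^2 + 78*w - 21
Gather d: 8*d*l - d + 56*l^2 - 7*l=d*(8*l - 1) + 56*l^2 - 7*l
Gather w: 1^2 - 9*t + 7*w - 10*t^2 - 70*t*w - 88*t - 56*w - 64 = -10*t^2 - 97*t + w*(-70*t - 49) - 63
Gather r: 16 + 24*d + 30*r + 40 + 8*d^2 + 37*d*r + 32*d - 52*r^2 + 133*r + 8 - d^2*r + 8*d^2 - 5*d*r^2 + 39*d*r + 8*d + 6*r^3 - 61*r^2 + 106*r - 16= 16*d^2 + 64*d + 6*r^3 + r^2*(-5*d - 113) + r*(-d^2 + 76*d + 269) + 48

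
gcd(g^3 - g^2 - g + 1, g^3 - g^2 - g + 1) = g^3 - g^2 - g + 1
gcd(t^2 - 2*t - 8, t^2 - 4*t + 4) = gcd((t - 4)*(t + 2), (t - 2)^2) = 1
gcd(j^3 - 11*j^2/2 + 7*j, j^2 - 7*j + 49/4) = j - 7/2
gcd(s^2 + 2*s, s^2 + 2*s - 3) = 1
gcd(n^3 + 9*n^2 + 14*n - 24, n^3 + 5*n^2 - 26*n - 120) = n^2 + 10*n + 24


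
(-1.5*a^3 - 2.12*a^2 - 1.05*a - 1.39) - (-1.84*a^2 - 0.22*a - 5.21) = -1.5*a^3 - 0.28*a^2 - 0.83*a + 3.82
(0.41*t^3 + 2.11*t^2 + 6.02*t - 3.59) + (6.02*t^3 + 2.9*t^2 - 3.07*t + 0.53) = 6.43*t^3 + 5.01*t^2 + 2.95*t - 3.06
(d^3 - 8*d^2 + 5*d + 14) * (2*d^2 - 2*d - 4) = 2*d^5 - 18*d^4 + 22*d^3 + 50*d^2 - 48*d - 56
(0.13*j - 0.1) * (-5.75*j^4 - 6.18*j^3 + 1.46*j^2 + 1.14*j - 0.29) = -0.7475*j^5 - 0.2284*j^4 + 0.8078*j^3 + 0.00220000000000001*j^2 - 0.1517*j + 0.029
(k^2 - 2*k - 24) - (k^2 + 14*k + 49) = -16*k - 73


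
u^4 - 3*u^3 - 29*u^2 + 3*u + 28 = (u - 7)*(u - 1)*(u + 1)*(u + 4)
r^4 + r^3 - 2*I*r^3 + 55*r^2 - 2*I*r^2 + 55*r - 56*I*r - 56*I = (r + 1)*(r - 8*I)*(r - I)*(r + 7*I)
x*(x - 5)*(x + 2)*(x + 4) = x^4 + x^3 - 22*x^2 - 40*x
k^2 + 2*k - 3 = (k - 1)*(k + 3)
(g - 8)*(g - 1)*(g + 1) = g^3 - 8*g^2 - g + 8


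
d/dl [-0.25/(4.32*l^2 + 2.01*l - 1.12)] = (2.16*l + 0.5025)/(4.32*l^2 + 2.01*l - 1.12)^2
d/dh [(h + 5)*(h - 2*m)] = 2*h - 2*m + 5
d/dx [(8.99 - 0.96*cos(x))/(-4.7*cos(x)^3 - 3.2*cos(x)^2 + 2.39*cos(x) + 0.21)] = (9.024*cos(x)^3 - 123.687*cos(x)^2 - 57.536*cos(x) + 21.6877)*sin(x)/(22.09*cos(x)^6 + 30.08*cos(x)^5 - 12.226*cos(x)^4 - 17.27*cos(x)^3 + 4.3681*cos(x)^2 + 1.0038*cos(x) + 0.0441)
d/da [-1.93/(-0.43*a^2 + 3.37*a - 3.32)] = (6.5041 - 1.6598*a)/(0.43*a^2 - 3.37*a + 3.32)^2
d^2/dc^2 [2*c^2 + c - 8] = 4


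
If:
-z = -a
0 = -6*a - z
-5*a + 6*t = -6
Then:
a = 0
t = -1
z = 0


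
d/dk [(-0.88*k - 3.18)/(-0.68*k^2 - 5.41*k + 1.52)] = (0.5984*k^2 + 4.7608*k - (0.88*k + 3.18)*(1.36*k + 5.41) - 1.3376)/(0.68*k^2 + 5.41*k - 1.52)^2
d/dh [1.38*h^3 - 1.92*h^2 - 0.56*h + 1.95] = 4.14*h^2 - 3.84*h - 0.56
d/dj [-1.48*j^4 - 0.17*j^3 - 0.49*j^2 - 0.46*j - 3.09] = -5.92*j^3 - 0.51*j^2 - 0.98*j - 0.46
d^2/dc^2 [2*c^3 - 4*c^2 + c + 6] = 12*c - 8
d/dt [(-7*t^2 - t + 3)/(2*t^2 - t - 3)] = 3*(3*t^2 + 10*t + 2)/(4*t^4 - 4*t^3 - 11*t^2 + 6*t + 9)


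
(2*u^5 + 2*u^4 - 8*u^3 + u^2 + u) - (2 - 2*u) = 2*u^5 + 2*u^4 - 8*u^3 + u^2 + 3*u - 2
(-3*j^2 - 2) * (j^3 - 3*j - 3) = -3*j^5 + 7*j^3 + 9*j^2 + 6*j + 6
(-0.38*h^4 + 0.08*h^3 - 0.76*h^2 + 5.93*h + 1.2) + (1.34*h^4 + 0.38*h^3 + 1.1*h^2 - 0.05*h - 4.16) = 0.96*h^4 + 0.46*h^3 + 0.34*h^2 + 5.88*h - 2.96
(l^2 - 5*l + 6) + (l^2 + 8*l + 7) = 2*l^2 + 3*l + 13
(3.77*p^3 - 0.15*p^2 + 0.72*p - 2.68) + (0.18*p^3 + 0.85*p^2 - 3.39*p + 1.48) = 3.95*p^3 + 0.7*p^2 - 2.67*p - 1.2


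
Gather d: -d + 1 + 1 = 2 - d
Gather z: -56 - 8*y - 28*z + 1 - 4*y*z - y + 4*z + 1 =-9*y + z*(-4*y - 24) - 54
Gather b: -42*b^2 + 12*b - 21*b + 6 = -42*b^2 - 9*b + 6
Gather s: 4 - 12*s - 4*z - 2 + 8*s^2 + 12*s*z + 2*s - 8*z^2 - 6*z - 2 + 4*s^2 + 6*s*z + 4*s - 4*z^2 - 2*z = 12*s^2 + s*(18*z - 6) - 12*z^2 - 12*z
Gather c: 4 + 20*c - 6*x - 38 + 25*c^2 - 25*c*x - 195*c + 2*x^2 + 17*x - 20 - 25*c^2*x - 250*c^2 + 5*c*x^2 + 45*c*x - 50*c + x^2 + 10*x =c^2*(-25*x - 225) + c*(5*x^2 + 20*x - 225) + 3*x^2 + 21*x - 54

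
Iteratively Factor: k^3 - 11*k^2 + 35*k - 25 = (k - 5)*(k^2 - 6*k + 5) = (k - 5)^2*(k - 1)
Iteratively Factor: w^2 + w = (w)*(w + 1)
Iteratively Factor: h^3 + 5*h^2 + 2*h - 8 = (h + 4)*(h^2 + h - 2) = (h + 2)*(h + 4)*(h - 1)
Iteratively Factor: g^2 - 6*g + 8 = (g - 4)*(g - 2)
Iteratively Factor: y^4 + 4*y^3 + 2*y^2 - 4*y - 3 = (y + 3)*(y^3 + y^2 - y - 1) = (y - 1)*(y + 3)*(y^2 + 2*y + 1) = (y - 1)*(y + 1)*(y + 3)*(y + 1)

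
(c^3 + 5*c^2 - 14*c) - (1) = c^3 + 5*c^2 - 14*c - 1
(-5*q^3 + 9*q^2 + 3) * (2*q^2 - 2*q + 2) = -10*q^5 + 28*q^4 - 28*q^3 + 24*q^2 - 6*q + 6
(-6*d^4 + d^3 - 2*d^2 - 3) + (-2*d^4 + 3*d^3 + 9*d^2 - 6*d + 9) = -8*d^4 + 4*d^3 + 7*d^2 - 6*d + 6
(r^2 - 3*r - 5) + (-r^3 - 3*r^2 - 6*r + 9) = -r^3 - 2*r^2 - 9*r + 4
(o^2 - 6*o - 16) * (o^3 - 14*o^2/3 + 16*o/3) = o^5 - 32*o^4/3 + 52*o^3/3 + 128*o^2/3 - 256*o/3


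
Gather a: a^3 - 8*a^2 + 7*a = a^3 - 8*a^2 + 7*a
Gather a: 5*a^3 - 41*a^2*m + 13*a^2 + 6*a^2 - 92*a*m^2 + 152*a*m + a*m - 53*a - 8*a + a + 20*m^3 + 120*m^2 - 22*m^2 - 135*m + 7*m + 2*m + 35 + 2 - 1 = 5*a^3 + a^2*(19 - 41*m) + a*(-92*m^2 + 153*m - 60) + 20*m^3 + 98*m^2 - 126*m + 36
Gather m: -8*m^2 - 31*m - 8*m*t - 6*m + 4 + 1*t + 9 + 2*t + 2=-8*m^2 + m*(-8*t - 37) + 3*t + 15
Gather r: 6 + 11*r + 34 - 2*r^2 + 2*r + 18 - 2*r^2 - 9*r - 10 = -4*r^2 + 4*r + 48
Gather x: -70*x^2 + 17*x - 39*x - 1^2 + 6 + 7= -70*x^2 - 22*x + 12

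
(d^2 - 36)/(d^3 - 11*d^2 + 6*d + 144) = (d + 6)/(d^2 - 5*d - 24)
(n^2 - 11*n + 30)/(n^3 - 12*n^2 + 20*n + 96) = (n - 5)/(n^2 - 6*n - 16)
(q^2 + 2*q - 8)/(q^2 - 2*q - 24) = (q - 2)/(q - 6)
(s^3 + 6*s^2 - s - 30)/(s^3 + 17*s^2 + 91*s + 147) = (s^2 + 3*s - 10)/(s^2 + 14*s + 49)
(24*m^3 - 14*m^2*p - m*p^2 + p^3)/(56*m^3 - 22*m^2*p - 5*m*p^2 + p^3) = (-3*m + p)/(-7*m + p)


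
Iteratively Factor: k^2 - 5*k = (k)*(k - 5)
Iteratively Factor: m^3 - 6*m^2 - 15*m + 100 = (m - 5)*(m^2 - m - 20) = (m - 5)*(m + 4)*(m - 5)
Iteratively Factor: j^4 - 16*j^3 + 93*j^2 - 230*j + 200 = (j - 2)*(j^3 - 14*j^2 + 65*j - 100) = (j - 4)*(j - 2)*(j^2 - 10*j + 25) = (j - 5)*(j - 4)*(j - 2)*(j - 5)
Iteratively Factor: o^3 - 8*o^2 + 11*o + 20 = (o - 5)*(o^2 - 3*o - 4) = (o - 5)*(o + 1)*(o - 4)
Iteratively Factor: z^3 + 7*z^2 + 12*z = (z)*(z^2 + 7*z + 12) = z*(z + 4)*(z + 3)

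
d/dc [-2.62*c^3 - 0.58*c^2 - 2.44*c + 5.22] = -7.86*c^2 - 1.16*c - 2.44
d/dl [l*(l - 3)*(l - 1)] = 3*l^2 - 8*l + 3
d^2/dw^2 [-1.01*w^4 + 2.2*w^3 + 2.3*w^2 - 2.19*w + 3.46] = -12.12*w^2 + 13.2*w + 4.6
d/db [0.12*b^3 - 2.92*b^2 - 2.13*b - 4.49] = 0.36*b^2 - 5.84*b - 2.13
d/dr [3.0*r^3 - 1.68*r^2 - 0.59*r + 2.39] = 9.0*r^2 - 3.36*r - 0.59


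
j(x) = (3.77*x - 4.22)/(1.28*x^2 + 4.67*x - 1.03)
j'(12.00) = -0.01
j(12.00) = 0.17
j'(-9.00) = -0.13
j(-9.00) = -0.63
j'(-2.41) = -1.63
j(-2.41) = 2.74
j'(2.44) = 0.04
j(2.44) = 0.28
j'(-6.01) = -0.76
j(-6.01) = -1.57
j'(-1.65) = -0.55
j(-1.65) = 1.99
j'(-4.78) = -4.21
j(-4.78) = -3.77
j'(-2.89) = -3.79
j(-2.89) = 3.94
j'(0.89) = 1.26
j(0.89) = -0.21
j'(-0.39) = 1.54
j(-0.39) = 2.14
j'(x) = (-2.56*x - 4.67)*(3.77*x - 4.22)/(1.28*x^2 + 4.67*x - 1.03)^2 + 3.77/(1.28*x^2 + 4.67*x - 1.03) = (-4.8256*x^2 + 10.8032*x + 15.8243)/(1.6384*x^4 + 11.9552*x^3 + 19.1721*x^2 - 9.6202*x + 1.0609)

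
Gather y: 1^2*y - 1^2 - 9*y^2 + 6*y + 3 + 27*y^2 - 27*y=18*y^2 - 20*y + 2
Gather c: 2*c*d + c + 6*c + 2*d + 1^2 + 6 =c*(2*d + 7) + 2*d + 7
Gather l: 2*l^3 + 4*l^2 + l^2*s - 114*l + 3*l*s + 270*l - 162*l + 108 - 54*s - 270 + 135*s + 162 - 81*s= 2*l^3 + l^2*(s + 4) + l*(3*s - 6)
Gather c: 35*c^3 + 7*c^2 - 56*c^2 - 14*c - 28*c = 35*c^3 - 49*c^2 - 42*c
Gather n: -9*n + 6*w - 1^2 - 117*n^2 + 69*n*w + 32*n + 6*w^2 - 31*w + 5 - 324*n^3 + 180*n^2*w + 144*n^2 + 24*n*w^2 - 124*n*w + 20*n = -324*n^3 + n^2*(180*w + 27) + n*(24*w^2 - 55*w + 43) + 6*w^2 - 25*w + 4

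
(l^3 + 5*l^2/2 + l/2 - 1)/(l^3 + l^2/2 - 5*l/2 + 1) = (l + 1)/(l - 1)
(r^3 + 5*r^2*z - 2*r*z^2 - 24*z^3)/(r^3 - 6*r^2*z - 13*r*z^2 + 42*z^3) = (-r - 4*z)/(-r + 7*z)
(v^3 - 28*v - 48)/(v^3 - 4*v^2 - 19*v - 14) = (v^2 - 2*v - 24)/(v^2 - 6*v - 7)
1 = 1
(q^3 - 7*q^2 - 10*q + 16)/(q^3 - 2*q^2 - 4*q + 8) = (q^2 - 9*q + 8)/(q^2 - 4*q + 4)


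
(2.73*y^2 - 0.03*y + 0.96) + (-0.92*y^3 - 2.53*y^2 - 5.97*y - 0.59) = -0.92*y^3 + 0.2*y^2 - 6.0*y + 0.37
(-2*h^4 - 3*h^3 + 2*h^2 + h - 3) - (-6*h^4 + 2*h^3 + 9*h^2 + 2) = 4*h^4 - 5*h^3 - 7*h^2 + h - 5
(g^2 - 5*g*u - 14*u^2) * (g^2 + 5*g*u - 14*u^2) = g^4 - 53*g^2*u^2 + 196*u^4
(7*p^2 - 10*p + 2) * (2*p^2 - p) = 14*p^4 - 27*p^3 + 14*p^2 - 2*p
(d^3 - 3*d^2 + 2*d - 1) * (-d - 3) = -d^4 + 7*d^2 - 5*d + 3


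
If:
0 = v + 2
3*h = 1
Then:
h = 1/3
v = -2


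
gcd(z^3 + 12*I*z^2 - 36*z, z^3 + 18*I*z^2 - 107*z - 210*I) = z + 6*I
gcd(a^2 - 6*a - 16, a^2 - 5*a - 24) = a - 8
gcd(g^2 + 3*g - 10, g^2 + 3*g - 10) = g^2 + 3*g - 10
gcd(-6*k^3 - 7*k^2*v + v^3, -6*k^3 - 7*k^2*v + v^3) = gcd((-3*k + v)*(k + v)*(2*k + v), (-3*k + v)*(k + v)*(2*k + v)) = -6*k^3 - 7*k^2*v + v^3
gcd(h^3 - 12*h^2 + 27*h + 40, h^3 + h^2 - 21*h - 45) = h - 5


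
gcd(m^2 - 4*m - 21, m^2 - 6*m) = 1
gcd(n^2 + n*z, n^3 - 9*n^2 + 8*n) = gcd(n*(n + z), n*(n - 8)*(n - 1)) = n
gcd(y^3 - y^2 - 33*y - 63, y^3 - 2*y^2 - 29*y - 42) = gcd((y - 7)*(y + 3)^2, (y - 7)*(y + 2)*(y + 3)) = y^2 - 4*y - 21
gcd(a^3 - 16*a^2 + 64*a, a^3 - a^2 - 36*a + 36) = 1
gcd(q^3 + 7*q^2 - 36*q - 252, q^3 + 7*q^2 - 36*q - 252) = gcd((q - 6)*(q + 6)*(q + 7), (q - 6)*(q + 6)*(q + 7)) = q^3 + 7*q^2 - 36*q - 252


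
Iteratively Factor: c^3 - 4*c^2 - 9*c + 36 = (c - 4)*(c^2 - 9) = (c - 4)*(c - 3)*(c + 3)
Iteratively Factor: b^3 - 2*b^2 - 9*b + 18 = (b - 2)*(b^2 - 9) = (b - 3)*(b - 2)*(b + 3)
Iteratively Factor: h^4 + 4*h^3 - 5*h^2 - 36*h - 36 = (h - 3)*(h^3 + 7*h^2 + 16*h + 12) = (h - 3)*(h + 3)*(h^2 + 4*h + 4) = (h - 3)*(h + 2)*(h + 3)*(h + 2)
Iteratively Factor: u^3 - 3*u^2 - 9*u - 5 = (u - 5)*(u^2 + 2*u + 1) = (u - 5)*(u + 1)*(u + 1)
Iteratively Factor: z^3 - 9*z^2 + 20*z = (z)*(z^2 - 9*z + 20) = z*(z - 4)*(z - 5)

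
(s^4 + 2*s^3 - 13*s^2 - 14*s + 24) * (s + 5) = s^5 + 7*s^4 - 3*s^3 - 79*s^2 - 46*s + 120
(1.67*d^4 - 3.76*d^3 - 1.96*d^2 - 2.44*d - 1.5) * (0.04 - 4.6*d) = -7.682*d^5 + 17.3628*d^4 + 8.8656*d^3 + 11.1456*d^2 + 6.8024*d - 0.06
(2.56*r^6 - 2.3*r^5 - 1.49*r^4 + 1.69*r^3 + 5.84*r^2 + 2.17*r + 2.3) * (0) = 0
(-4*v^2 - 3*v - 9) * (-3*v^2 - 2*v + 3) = 12*v^4 + 17*v^3 + 21*v^2 + 9*v - 27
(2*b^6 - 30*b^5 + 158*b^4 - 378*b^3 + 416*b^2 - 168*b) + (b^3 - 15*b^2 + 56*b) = 2*b^6 - 30*b^5 + 158*b^4 - 377*b^3 + 401*b^2 - 112*b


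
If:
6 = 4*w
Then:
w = 3/2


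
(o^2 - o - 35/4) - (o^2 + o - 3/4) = -2*o - 8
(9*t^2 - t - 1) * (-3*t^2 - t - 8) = -27*t^4 - 6*t^3 - 68*t^2 + 9*t + 8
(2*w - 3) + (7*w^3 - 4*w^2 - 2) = 7*w^3 - 4*w^2 + 2*w - 5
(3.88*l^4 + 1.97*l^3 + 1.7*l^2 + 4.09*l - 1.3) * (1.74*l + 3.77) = 6.7512*l^5 + 18.0554*l^4 + 10.3849*l^3 + 13.5256*l^2 + 13.1573*l - 4.901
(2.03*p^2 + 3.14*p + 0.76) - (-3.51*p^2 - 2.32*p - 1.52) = 5.54*p^2 + 5.46*p + 2.28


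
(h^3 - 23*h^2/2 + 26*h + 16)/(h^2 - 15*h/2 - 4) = h - 4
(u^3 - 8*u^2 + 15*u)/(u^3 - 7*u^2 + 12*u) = (u - 5)/(u - 4)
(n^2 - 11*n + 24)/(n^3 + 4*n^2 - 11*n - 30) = (n - 8)/(n^2 + 7*n + 10)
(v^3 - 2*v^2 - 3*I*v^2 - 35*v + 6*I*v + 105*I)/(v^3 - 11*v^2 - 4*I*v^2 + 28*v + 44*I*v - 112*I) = (v^2 + v*(5 - 3*I) - 15*I)/(v^2 - 4*v*(1 + I) + 16*I)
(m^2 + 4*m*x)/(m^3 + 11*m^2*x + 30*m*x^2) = (m + 4*x)/(m^2 + 11*m*x + 30*x^2)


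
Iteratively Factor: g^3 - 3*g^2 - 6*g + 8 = (g + 2)*(g^2 - 5*g + 4) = (g - 4)*(g + 2)*(g - 1)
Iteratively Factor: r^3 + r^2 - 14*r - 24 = (r - 4)*(r^2 + 5*r + 6) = (r - 4)*(r + 2)*(r + 3)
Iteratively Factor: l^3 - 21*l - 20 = (l - 5)*(l^2 + 5*l + 4) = (l - 5)*(l + 4)*(l + 1)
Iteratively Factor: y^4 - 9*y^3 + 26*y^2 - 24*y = (y)*(y^3 - 9*y^2 + 26*y - 24) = y*(y - 2)*(y^2 - 7*y + 12) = y*(y - 3)*(y - 2)*(y - 4)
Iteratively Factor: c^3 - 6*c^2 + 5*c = (c - 5)*(c^2 - c) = c*(c - 5)*(c - 1)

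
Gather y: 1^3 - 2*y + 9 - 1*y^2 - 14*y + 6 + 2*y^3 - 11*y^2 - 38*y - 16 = 2*y^3 - 12*y^2 - 54*y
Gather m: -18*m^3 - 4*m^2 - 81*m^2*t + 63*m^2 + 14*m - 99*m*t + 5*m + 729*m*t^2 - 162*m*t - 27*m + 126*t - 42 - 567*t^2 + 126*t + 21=-18*m^3 + m^2*(59 - 81*t) + m*(729*t^2 - 261*t - 8) - 567*t^2 + 252*t - 21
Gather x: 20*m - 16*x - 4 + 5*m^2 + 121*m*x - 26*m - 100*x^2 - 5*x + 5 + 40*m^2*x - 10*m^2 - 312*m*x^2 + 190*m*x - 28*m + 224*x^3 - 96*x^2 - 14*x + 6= -5*m^2 - 34*m + 224*x^3 + x^2*(-312*m - 196) + x*(40*m^2 + 311*m - 35) + 7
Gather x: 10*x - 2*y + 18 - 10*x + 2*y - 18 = 0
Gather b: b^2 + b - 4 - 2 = b^2 + b - 6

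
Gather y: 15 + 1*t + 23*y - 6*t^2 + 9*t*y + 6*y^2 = -6*t^2 + t + 6*y^2 + y*(9*t + 23) + 15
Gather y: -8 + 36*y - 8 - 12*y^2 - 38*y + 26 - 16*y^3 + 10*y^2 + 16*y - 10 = -16*y^3 - 2*y^2 + 14*y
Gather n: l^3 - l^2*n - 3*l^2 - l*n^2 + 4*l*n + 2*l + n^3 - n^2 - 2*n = l^3 - 3*l^2 + 2*l + n^3 + n^2*(-l - 1) + n*(-l^2 + 4*l - 2)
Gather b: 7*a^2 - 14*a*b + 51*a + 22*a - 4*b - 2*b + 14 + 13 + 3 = 7*a^2 + 73*a + b*(-14*a - 6) + 30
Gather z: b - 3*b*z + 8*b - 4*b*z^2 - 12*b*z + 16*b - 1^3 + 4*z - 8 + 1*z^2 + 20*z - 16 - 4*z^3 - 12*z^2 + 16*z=25*b - 4*z^3 + z^2*(-4*b - 11) + z*(40 - 15*b) - 25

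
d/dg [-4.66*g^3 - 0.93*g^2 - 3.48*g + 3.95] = -13.98*g^2 - 1.86*g - 3.48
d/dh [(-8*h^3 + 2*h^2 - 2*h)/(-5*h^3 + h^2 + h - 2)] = 2*(h^4 - 18*h^3 + 26*h^2 - 4*h + 2)/(25*h^6 - 10*h^5 - 9*h^4 + 22*h^3 - 3*h^2 - 4*h + 4)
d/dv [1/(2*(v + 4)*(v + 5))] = (-v - 9/2)/(v^4 + 18*v^3 + 121*v^2 + 360*v + 400)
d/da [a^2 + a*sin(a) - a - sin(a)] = a*cos(a) + 2*a - sqrt(2)*cos(a + pi/4) - 1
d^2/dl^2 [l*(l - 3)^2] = 6*l - 12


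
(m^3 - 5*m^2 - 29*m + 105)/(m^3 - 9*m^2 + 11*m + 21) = (m + 5)/(m + 1)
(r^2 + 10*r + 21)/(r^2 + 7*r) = (r + 3)/r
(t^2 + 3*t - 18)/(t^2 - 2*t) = (t^2 + 3*t - 18)/(t*(t - 2))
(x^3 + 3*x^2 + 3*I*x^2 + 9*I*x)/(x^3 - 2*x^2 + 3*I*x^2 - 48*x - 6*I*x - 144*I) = x*(x + 3)/(x^2 - 2*x - 48)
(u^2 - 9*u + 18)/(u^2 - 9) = (u - 6)/(u + 3)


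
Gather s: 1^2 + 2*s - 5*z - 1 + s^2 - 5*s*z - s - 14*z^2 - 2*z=s^2 + s*(1 - 5*z) - 14*z^2 - 7*z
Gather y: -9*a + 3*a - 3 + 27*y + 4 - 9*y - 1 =-6*a + 18*y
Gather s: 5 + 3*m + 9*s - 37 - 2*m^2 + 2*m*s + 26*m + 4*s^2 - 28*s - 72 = -2*m^2 + 29*m + 4*s^2 + s*(2*m - 19) - 104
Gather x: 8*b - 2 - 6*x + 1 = 8*b - 6*x - 1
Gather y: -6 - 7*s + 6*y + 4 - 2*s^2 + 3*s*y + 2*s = -2*s^2 - 5*s + y*(3*s + 6) - 2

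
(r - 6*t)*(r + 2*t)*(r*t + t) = r^3*t - 4*r^2*t^2 + r^2*t - 12*r*t^3 - 4*r*t^2 - 12*t^3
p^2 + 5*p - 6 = (p - 1)*(p + 6)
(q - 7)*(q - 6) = q^2 - 13*q + 42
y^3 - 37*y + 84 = (y - 4)*(y - 3)*(y + 7)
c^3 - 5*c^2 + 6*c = c*(c - 3)*(c - 2)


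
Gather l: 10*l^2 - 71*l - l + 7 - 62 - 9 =10*l^2 - 72*l - 64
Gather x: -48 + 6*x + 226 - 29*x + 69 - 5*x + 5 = 252 - 28*x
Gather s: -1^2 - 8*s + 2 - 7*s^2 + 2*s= -7*s^2 - 6*s + 1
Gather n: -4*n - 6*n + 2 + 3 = 5 - 10*n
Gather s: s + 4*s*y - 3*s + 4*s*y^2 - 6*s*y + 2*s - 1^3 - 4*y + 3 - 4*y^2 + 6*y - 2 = s*(4*y^2 - 2*y) - 4*y^2 + 2*y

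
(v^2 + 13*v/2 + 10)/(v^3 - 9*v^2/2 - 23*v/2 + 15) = (v + 4)/(v^2 - 7*v + 6)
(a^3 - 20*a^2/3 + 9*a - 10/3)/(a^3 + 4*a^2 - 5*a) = (3*a^2 - 17*a + 10)/(3*a*(a + 5))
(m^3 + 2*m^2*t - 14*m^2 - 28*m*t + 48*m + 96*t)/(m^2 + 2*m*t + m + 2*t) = (m^2 - 14*m + 48)/(m + 1)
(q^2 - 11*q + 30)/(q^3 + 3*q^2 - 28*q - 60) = (q - 6)/(q^2 + 8*q + 12)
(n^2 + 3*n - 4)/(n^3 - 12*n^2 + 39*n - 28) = (n + 4)/(n^2 - 11*n + 28)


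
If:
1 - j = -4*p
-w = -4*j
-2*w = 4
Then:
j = -1/2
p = -3/8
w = -2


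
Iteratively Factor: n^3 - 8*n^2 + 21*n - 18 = (n - 3)*(n^2 - 5*n + 6) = (n - 3)^2*(n - 2)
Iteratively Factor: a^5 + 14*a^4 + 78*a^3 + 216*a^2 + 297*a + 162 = (a + 2)*(a^4 + 12*a^3 + 54*a^2 + 108*a + 81) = (a + 2)*(a + 3)*(a^3 + 9*a^2 + 27*a + 27) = (a + 2)*(a + 3)^2*(a^2 + 6*a + 9) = (a + 2)*(a + 3)^3*(a + 3)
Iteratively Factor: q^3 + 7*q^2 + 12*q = (q + 3)*(q^2 + 4*q) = (q + 3)*(q + 4)*(q)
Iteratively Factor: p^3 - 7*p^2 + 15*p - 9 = (p - 3)*(p^2 - 4*p + 3) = (p - 3)^2*(p - 1)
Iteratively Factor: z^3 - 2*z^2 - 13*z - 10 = (z + 2)*(z^2 - 4*z - 5) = (z - 5)*(z + 2)*(z + 1)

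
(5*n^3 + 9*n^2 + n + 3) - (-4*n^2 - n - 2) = 5*n^3 + 13*n^2 + 2*n + 5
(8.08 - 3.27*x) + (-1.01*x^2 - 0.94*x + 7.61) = -1.01*x^2 - 4.21*x + 15.69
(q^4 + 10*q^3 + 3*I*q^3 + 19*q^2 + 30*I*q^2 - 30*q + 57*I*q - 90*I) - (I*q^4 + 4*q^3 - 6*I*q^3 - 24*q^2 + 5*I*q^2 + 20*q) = q^4 - I*q^4 + 6*q^3 + 9*I*q^3 + 43*q^2 + 25*I*q^2 - 50*q + 57*I*q - 90*I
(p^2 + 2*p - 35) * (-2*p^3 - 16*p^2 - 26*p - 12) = -2*p^5 - 20*p^4 + 12*p^3 + 496*p^2 + 886*p + 420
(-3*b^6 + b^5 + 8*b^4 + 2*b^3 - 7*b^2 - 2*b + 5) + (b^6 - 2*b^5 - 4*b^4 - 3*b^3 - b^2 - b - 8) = -2*b^6 - b^5 + 4*b^4 - b^3 - 8*b^2 - 3*b - 3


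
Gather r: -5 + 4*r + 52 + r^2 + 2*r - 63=r^2 + 6*r - 16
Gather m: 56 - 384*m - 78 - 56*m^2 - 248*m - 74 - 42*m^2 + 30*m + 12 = -98*m^2 - 602*m - 84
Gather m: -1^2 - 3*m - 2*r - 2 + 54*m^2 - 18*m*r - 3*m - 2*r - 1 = 54*m^2 + m*(-18*r - 6) - 4*r - 4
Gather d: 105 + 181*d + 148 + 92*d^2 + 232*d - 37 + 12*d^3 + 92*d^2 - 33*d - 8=12*d^3 + 184*d^2 + 380*d + 208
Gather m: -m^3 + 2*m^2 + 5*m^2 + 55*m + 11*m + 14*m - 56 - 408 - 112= -m^3 + 7*m^2 + 80*m - 576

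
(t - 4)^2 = t^2 - 8*t + 16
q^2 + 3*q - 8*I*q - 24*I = (q + 3)*(q - 8*I)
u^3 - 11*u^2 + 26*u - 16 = (u - 8)*(u - 2)*(u - 1)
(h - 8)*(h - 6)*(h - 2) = h^3 - 16*h^2 + 76*h - 96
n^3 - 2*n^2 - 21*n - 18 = (n - 6)*(n + 1)*(n + 3)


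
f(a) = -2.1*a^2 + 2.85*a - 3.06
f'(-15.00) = 65.85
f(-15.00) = -518.31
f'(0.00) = 2.85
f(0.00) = -3.06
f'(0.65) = 0.12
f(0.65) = -2.09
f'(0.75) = -0.30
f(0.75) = -2.10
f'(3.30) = -11.01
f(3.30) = -16.52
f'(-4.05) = 19.86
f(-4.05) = -49.05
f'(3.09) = -10.13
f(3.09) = -14.30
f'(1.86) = -4.96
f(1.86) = -5.02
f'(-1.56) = 9.40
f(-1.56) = -12.62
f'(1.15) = -1.98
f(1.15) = -2.56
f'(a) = 2.85 - 4.2*a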